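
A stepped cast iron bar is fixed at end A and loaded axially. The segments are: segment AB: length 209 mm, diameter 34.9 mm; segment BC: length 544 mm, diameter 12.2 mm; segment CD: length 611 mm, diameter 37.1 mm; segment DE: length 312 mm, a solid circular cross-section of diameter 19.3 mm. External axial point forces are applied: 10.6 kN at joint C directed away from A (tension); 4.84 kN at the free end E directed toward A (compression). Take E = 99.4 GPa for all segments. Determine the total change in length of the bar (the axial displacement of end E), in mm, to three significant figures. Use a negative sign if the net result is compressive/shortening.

Internal axial forces (sectioning from the free end, tension +): N_DE = -4.84 kN, N_CD = -4.84 kN, N_BC = 5.76 kN, N_AB = 5.76 kN.
A_AB = 956.6 mm².
A_BC = 116.9 mm².
A_CD = 1081 mm².
A_DE = 292.6 mm².
δ_AB = 5760·209/(956.6·99400) = 0.01266 mm
δ_BC = 5760·544/(116.9·99400) = 0.2697 mm
δ_CD = -4840·611/(1081·99400) = -0.02752 mm
δ_DE = -4840·312/(292.6·99400) = -0.05193 mm
δ = Σδ_i = 0.2029 mm.

0.203 mm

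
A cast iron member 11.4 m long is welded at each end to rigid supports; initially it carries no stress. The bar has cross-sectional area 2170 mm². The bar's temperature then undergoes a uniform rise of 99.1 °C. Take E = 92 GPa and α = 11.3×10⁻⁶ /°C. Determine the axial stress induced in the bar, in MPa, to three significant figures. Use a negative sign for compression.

-103 MPa

Free thermal expansion αLΔT = 11.3e-6 · 11400 · 99.1 = 12.77 mm.
The walls impose strain ε = −(12.77)/11400 = -1.1198e-03; σ = Eε = 92000 · -1.1198e-03 = -103 MPa.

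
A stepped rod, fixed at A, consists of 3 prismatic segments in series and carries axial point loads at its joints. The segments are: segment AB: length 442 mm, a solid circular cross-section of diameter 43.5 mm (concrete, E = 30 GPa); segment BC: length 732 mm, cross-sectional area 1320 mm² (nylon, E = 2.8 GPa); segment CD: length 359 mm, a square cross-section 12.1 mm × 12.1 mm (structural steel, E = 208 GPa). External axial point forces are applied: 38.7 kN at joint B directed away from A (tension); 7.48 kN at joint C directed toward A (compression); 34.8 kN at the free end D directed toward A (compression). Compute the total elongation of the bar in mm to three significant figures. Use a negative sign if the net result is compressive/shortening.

Internal axial forces (sectioning from the free end, tension +): N_CD = -34.8 kN, N_BC = -42.28 kN, N_AB = -3.58 kN.
A_AB = 1486 mm².
A_CD = 146.4 mm².
δ_AB = -3580·442/(1486·30000) = -0.03549 mm
δ_BC = -42280·732/(1320·2800) = -8.374 mm
δ_CD = -34800·359/(146.4·208000) = -0.4102 mm
δ = Σδ_i = -8.819 mm.

-8.82 mm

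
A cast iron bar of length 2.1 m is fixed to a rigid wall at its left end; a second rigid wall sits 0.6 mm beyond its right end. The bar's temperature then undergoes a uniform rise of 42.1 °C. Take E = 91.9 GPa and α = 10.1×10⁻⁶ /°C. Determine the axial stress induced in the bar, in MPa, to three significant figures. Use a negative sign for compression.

Free thermal expansion αLΔT = 10.1e-6 · 2100 · 42.1 = 0.8929 mm.
The walls engage after the gap closes; constrained expansion = 0.8929 − 0.6 = 0.2929 mm.
The walls impose strain ε = −(0.2929)/2100 = -1.3950e-04; σ = Eε = 91900 · -1.3950e-04 = -12.82 MPa.

-12.8 MPa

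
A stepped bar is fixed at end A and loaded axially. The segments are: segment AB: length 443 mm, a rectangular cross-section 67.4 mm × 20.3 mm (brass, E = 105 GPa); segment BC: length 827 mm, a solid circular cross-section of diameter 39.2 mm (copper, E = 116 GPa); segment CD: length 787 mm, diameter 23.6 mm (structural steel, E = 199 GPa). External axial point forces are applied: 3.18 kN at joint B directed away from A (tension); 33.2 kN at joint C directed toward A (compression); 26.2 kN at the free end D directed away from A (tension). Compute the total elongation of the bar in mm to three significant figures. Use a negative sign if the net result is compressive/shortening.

0.184 mm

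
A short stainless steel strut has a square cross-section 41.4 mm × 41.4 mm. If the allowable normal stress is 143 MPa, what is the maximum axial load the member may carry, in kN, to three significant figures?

245 kN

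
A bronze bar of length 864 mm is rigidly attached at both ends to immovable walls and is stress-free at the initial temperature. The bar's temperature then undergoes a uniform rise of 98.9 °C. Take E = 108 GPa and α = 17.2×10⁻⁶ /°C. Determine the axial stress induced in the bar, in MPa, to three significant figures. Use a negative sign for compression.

-184 MPa

Free thermal expansion αLΔT = 17.2e-6 · 864 · 98.9 = 1.47 mm.
The walls impose strain ε = −(1.47)/864 = -1.7011e-03; σ = Eε = 108000 · -1.7011e-03 = -183.7 MPa.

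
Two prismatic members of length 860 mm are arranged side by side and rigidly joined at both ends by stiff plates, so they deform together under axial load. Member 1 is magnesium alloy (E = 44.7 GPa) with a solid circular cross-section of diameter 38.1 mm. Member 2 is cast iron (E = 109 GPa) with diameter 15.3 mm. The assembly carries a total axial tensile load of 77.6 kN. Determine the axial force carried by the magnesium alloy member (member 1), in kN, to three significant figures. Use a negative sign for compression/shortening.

55.7 kN

A_1 = 1140 mm².
A_2 = 183.9 mm².
Equal strain + equilibrium ⇒ each member carries load in proportion to AE: A₁E₁ = 50960000 N, A₂E₂ = 20040000 N, ΣAE = 71000000 N.
F₁ = P·A₁E₁/ΣAE = 77600·50960000/71000000 = 55700 N.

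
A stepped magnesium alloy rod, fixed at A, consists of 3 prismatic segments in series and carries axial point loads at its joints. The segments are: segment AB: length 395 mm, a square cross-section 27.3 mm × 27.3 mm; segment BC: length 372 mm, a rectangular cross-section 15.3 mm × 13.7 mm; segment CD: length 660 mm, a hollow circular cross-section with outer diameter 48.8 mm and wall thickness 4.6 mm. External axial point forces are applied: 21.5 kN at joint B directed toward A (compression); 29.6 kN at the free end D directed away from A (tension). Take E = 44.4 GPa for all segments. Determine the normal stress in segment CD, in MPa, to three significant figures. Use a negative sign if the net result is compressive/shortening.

46.3 MPa

Internal axial forces (sectioning from the free end, tension +): N_CD = 29.6 kN, N_BC = 29.6 kN, N_AB = 8.1 kN.
A_CD = 638.7 mm².
σ_CD = N_CD/A_CD = 29600/638.7 = 46.34 MPa.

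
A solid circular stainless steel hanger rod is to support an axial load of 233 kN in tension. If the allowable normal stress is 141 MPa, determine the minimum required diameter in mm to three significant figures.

45.9 mm

Required area A ≥ P/σ_allow = 233000/141 = 1652 mm².
For a solid circular section, d ≥ √(4A/π) = 45.87 mm.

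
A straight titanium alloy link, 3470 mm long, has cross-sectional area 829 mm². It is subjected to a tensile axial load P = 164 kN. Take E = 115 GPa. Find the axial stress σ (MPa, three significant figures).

198 MPa

σ = N/A = 164000/829 = 197.8 MPa.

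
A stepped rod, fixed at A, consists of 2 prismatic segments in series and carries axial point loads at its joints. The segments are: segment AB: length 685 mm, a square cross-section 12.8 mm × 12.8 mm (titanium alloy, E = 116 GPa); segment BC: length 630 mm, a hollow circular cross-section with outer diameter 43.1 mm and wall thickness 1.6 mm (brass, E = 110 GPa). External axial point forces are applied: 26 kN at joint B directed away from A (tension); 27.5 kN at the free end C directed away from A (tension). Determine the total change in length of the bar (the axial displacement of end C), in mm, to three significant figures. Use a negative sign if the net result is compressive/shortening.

2.68 mm

Internal axial forces (sectioning from the free end, tension +): N_BC = 27.5 kN, N_AB = 53.5 kN.
A_AB = 163.8 mm².
A_BC = 208.6 mm².
δ_AB = 53500·685/(163.8·116000) = 1.928 mm
δ_BC = 27500·630/(208.6·110000) = 0.755 mm
δ = Σδ_i = 2.683 mm.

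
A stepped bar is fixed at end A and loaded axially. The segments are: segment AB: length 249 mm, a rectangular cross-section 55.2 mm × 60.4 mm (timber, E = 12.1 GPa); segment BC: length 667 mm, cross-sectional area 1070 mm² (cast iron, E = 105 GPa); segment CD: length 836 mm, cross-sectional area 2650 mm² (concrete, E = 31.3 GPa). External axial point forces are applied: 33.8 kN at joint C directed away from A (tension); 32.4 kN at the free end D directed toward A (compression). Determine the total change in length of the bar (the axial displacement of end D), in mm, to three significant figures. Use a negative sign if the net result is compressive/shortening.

-0.310 mm

Internal axial forces (sectioning from the free end, tension +): N_CD = -32.4 kN, N_BC = 1.4 kN, N_AB = 1.4 kN.
A_AB = 3334 mm².
δ_AB = 1400·249/(3334·12100) = 0.008641 mm
δ_BC = 1400·667/(1070·105000) = 0.008312 mm
δ_CD = -32400·836/(2650·31300) = -0.3266 mm
δ = Σδ_i = -0.3096 mm.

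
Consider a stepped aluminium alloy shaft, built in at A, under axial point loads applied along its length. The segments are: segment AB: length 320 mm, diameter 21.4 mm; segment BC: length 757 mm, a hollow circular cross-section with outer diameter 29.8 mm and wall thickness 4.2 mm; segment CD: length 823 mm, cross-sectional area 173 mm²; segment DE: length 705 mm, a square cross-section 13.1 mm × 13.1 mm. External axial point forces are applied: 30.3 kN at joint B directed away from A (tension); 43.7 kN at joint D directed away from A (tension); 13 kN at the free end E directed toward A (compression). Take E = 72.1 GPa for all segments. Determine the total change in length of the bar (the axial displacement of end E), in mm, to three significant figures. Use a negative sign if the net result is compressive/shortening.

2.99 mm

Internal axial forces (sectioning from the free end, tension +): N_DE = -13 kN, N_CD = 30.7 kN, N_BC = 30.7 kN, N_AB = 61 kN.
A_AB = 359.7 mm².
A_BC = 337.8 mm².
A_DE = 171.6 mm².
δ_AB = 61000·320/(359.7·72100) = 0.7527 mm
δ_BC = 30700·757/(337.8·72100) = 0.9542 mm
δ_CD = 30700·823/(173·72100) = 2.026 mm
δ_DE = -13000·705/(171.6·72100) = -0.7407 mm
δ = Σδ_i = 2.992 mm.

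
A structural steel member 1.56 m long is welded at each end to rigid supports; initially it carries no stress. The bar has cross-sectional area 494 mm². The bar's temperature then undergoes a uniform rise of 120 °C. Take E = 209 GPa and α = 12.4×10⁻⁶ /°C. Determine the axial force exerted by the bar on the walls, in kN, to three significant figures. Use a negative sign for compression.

Free thermal expansion αLΔT = 12.4e-6 · 1560 · 120 = 2.321 mm.
The walls impose strain ε = −(2.321)/1560 = -1.4880e-03; σ = Eε = 209000 · -1.4880e-03 = -311 MPa.
Wall reaction R = σ·A = -311·494 = -153600 N = -153.6 kN.

-154 kN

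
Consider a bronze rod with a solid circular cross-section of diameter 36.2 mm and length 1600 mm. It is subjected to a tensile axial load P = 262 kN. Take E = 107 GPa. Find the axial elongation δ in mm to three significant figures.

3.81 mm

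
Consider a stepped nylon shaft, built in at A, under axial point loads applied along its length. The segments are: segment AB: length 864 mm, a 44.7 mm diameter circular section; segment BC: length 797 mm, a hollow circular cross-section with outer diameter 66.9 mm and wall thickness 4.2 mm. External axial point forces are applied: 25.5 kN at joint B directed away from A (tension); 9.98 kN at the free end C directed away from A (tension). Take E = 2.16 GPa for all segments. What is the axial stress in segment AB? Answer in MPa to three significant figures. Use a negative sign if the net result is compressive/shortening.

22.6 MPa

Internal axial forces (sectioning from the free end, tension +): N_BC = 9.98 kN, N_AB = 35.48 kN.
A_AB = 1569 mm².
σ_AB = N_AB/A_AB = 35480/1569 = 22.61 MPa.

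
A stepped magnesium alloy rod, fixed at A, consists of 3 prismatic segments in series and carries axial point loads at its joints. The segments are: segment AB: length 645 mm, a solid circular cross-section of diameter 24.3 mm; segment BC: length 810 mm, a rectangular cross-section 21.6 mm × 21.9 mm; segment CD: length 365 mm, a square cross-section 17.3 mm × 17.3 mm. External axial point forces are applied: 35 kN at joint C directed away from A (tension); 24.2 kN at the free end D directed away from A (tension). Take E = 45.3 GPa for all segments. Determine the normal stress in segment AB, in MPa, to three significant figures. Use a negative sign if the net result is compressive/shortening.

Internal axial forces (sectioning from the free end, tension +): N_CD = 24.2 kN, N_BC = 59.2 kN, N_AB = 59.2 kN.
A_AB = 463.8 mm².
σ_AB = N_AB/A_AB = 59200/463.8 = 127.6 MPa.

128 MPa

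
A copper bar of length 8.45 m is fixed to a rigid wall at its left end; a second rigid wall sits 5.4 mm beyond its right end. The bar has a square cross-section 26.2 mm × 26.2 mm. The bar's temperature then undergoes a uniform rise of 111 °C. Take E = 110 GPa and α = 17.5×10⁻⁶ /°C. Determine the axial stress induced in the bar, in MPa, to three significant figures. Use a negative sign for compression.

-143 MPa

Free thermal expansion αLΔT = 17.5e-6 · 8450 · 111 = 16.41 mm.
The walls engage after the gap closes; constrained expansion = 16.41 − 5.4 = 11.01 mm.
The walls impose strain ε = −(11.01)/8450 = -1.3034e-03; σ = Eε = 110000 · -1.3034e-03 = -143.4 MPa.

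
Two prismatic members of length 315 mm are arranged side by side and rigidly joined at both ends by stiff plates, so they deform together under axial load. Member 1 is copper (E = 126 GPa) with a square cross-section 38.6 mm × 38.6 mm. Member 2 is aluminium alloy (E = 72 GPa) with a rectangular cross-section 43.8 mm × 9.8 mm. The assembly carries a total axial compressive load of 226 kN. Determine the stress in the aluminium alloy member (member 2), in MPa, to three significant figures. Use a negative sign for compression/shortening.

-74.4 MPa

A_1 = 1490 mm².
A_2 = 429.2 mm².
Equal strain + equilibrium ⇒ each member carries load in proportion to AE: A₁E₁ = 187700000 N, A₂E₂ = 30910000 N, ΣAE = 218600000 N.
σ₂ = P·E₂/ΣAE = -226000·72000/218600000 = -74.42 MPa.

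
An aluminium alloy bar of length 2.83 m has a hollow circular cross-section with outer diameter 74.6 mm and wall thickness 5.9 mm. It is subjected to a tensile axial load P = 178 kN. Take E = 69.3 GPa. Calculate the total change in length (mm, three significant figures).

A = 1273 mm².
δ_mech = NL/(AE) = 178000·2830/(1273·69300) = 5.708 mm.

5.71 mm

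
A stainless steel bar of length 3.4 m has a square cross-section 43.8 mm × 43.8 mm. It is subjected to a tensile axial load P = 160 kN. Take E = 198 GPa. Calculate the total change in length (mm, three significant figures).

A = 1918 mm².
δ_mech = NL/(AE) = 160000·3400/(1918·198000) = 1.432 mm.

1.43 mm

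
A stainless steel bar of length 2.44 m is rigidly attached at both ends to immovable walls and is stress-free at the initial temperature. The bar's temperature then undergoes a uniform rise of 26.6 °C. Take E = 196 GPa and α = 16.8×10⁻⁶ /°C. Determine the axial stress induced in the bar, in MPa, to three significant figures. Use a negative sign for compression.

Free thermal expansion αLΔT = 16.8e-6 · 2440 · 26.6 = 1.09 mm.
The walls impose strain ε = −(1.09)/2440 = -4.4688e-04; σ = Eε = 196000 · -4.4688e-04 = -87.59 MPa.

-87.6 MPa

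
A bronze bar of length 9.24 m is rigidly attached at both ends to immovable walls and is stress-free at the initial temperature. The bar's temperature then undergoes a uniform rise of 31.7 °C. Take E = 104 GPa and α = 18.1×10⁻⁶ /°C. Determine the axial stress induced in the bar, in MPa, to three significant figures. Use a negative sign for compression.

-59.7 MPa

Free thermal expansion αLΔT = 18.1e-6 · 9240 · 31.7 = 5.302 mm.
The walls impose strain ε = −(5.302)/9240 = -5.7377e-04; σ = Eε = 104000 · -5.7377e-04 = -59.67 MPa.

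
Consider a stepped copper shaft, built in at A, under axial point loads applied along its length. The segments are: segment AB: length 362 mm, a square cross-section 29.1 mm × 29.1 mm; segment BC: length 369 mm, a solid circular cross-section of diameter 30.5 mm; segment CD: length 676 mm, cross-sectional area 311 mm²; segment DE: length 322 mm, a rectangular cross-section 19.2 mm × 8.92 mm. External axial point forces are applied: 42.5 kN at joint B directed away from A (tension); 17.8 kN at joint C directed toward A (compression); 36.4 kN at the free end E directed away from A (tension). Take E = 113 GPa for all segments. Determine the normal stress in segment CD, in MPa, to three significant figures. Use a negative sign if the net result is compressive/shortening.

Internal axial forces (sectioning from the free end, tension +): N_DE = 36.4 kN, N_CD = 36.4 kN, N_BC = 18.6 kN, N_AB = 61.1 kN.
σ_CD = N_CD/A_CD = 36400/311 = 117 MPa.

117 MPa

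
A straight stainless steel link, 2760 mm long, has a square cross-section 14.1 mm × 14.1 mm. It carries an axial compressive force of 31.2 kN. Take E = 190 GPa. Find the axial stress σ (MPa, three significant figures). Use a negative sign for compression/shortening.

-157 MPa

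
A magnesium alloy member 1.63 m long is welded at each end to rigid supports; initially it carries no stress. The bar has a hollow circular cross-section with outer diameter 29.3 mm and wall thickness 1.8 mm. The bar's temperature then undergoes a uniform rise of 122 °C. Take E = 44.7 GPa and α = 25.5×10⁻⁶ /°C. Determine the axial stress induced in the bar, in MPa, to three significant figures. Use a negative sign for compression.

Free thermal expansion αLΔT = 25.5e-6 · 1630 · 122 = 5.071 mm.
The walls impose strain ε = −(5.071)/1630 = -3.1110e-03; σ = Eε = 44700 · -3.1110e-03 = -139.1 MPa.

-139 MPa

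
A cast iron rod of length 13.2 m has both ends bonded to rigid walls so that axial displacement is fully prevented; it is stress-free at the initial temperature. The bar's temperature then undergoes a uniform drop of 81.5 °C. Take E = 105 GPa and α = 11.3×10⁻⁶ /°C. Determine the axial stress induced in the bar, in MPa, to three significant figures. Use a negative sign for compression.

96.7 MPa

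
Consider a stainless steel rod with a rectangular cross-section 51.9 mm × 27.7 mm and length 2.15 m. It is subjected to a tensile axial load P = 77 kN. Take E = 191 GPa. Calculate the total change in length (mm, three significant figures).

0.603 mm

A = 1438 mm².
δ_mech = NL/(AE) = 77000·2150/(1438·191000) = 0.6029 mm.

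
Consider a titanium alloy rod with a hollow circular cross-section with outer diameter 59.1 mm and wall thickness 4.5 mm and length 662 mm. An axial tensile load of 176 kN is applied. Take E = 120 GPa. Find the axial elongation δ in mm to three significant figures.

A = 771.9 mm².
δ_mech = NL/(AE) = 176000·662/(771.9·120000) = 1.258 mm.

1.26 mm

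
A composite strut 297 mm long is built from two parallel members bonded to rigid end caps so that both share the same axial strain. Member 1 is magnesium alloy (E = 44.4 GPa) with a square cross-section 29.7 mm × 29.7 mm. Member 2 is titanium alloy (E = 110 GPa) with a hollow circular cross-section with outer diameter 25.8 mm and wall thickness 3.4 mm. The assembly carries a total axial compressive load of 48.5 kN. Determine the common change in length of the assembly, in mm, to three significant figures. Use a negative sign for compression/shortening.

A_1 = 882.1 mm².
A_2 = 239.3 mm².
Equal strain + equilibrium ⇒ each member carries load in proportion to AE: A₁E₁ = 39160000 N, A₂E₂ = 26320000 N, ΣAE = 65480000 N.
δ = PL/ΣAE = -48500·297/65480000 = -0.22 mm.

-0.220 mm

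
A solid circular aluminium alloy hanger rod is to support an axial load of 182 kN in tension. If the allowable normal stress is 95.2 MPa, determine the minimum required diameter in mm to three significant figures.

Required area A ≥ P/σ_allow = 182000/95.2 = 1912 mm².
For a solid circular section, d ≥ √(4A/π) = 49.34 mm.

49.3 mm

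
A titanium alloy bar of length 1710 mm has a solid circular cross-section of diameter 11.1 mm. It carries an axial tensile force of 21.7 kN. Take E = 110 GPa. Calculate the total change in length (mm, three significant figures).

A = 96.77 mm².
δ_mech = NL/(AE) = 21700·1710/(96.77·110000) = 3.486 mm.

3.49 mm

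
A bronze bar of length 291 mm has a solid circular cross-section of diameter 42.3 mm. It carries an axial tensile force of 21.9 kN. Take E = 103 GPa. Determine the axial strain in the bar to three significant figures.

A = 1405 mm².
σ = N/A = 15.58 MPa; ε = σ/E = 15.58/103000 = 1.513e-04.

1.51e-04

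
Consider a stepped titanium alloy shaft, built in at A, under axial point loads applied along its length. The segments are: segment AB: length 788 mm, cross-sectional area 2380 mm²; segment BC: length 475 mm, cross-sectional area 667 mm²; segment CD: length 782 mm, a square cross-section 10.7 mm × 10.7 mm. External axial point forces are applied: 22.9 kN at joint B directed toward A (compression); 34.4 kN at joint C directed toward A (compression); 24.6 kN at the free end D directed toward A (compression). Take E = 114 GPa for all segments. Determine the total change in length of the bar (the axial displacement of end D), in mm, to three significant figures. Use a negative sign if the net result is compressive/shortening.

Internal axial forces (sectioning from the free end, tension +): N_CD = -24.6 kN, N_BC = -59 kN, N_AB = -81.9 kN.
A_CD = 114.5 mm².
δ_AB = -81900·788/(2380·114000) = -0.2379 mm
δ_BC = -59000·475/(667·114000) = -0.3686 mm
δ_CD = -24600·782/(114.5·114000) = -1.474 mm
δ = Σδ_i = -2.08 mm.

-2.08 mm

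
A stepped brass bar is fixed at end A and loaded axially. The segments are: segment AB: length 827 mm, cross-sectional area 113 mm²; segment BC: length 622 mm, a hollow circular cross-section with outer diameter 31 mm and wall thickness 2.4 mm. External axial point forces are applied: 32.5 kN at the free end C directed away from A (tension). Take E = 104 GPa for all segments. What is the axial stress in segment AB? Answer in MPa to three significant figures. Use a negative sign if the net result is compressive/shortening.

288 MPa

Internal axial forces (sectioning from the free end, tension +): N_BC = 32.5 kN, N_AB = 32.5 kN.
σ_AB = N_AB/A_AB = 32500/113 = 287.6 MPa.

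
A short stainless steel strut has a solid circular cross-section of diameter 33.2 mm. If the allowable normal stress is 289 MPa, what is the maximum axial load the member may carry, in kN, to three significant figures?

A = 865.7 mm².
P_max = σ_allow · A = 289 · 865.7 = 250200 N = 250.2 kN.

250 kN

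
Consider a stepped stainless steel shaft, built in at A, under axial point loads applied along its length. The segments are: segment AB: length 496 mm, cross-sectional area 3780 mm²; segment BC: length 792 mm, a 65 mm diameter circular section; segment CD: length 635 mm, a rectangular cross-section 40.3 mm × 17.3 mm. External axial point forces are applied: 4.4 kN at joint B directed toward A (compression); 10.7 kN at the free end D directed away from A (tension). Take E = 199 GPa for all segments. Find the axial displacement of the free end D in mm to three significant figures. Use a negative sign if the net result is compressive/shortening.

0.0660 mm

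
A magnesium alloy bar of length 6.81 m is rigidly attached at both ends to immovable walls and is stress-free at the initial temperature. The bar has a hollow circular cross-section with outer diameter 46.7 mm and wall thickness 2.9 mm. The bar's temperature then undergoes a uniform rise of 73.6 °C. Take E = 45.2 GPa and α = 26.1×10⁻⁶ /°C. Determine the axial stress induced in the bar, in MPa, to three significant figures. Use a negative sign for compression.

-86.8 MPa

Free thermal expansion αLΔT = 26.1e-6 · 6810 · 73.6 = 13.08 mm.
The walls impose strain ε = −(13.08)/6810 = -1.9210e-03; σ = Eε = 45200 · -1.9210e-03 = -86.83 MPa.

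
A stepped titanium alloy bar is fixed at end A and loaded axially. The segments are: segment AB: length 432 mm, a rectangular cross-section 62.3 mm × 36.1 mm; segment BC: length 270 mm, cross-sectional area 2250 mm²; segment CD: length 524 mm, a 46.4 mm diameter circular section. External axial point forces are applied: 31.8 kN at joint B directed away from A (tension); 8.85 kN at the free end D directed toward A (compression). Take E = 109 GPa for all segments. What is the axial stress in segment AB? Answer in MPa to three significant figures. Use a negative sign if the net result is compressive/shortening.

10.2 MPa

Internal axial forces (sectioning from the free end, tension +): N_CD = -8.85 kN, N_BC = -8.85 kN, N_AB = 22.95 kN.
A_AB = 2249 mm².
σ_AB = N_AB/A_AB = 22950/2249 = 10.2 MPa.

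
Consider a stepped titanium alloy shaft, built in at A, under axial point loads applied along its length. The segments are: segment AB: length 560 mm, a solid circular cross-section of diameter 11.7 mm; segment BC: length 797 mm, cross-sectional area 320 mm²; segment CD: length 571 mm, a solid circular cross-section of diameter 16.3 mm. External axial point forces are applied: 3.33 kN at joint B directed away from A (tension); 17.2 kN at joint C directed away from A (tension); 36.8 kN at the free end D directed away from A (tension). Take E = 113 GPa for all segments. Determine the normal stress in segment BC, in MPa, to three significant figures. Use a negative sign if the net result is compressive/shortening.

169 MPa

Internal axial forces (sectioning from the free end, tension +): N_CD = 36.8 kN, N_BC = 54 kN, N_AB = 57.33 kN.
σ_BC = N_BC/A_BC = 54000/320 = 168.8 MPa.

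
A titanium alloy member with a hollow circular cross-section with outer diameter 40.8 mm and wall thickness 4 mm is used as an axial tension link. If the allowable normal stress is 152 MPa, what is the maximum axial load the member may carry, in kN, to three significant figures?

A = 462.4 mm².
P_max = σ_allow · A = 152 · 462.4 = 70290 N = 70.29 kN.

70.3 kN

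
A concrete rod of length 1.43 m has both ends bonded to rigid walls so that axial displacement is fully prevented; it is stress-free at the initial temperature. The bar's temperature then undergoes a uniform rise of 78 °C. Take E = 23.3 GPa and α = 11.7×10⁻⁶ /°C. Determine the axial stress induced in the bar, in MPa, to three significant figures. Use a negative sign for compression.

Free thermal expansion αLΔT = 11.7e-6 · 1430 · 78 = 1.305 mm.
The walls impose strain ε = −(1.305)/1430 = -9.1260e-04; σ = Eε = 23300 · -9.1260e-04 = -21.26 MPa.

-21.3 MPa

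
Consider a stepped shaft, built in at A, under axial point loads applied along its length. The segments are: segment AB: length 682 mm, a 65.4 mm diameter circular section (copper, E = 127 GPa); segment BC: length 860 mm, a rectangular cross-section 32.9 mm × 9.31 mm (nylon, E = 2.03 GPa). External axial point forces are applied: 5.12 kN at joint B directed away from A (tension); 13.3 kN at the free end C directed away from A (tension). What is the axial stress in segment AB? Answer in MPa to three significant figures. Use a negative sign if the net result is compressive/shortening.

5.48 MPa

Internal axial forces (sectioning from the free end, tension +): N_BC = 13.3 kN, N_AB = 18.42 kN.
A_AB = 3359 mm².
σ_AB = N_AB/A_AB = 18420/3359 = 5.483 MPa.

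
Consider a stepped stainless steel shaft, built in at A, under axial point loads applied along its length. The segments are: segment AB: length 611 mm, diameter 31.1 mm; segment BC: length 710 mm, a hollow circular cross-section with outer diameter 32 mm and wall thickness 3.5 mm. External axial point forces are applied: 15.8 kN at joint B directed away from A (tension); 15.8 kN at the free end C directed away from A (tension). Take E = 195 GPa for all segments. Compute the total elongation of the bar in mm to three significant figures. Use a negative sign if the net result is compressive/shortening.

0.314 mm

Internal axial forces (sectioning from the free end, tension +): N_BC = 15.8 kN, N_AB = 31.6 kN.
A_AB = 759.6 mm².
A_BC = 313.4 mm².
δ_AB = 31600·611/(759.6·195000) = 0.1303 mm
δ_BC = 15800·710/(313.4·195000) = 0.1836 mm
δ = Σδ_i = 0.3139 mm.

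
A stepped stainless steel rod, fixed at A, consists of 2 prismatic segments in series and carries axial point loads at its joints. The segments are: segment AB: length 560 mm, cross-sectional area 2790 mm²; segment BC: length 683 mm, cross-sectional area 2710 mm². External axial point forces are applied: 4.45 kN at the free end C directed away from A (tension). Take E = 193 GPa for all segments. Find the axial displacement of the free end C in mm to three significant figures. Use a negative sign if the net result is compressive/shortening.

0.0104 mm

Internal axial forces (sectioning from the free end, tension +): N_BC = 4.45 kN, N_AB = 4.45 kN.
δ_AB = 4450·560/(2790·193000) = 0.004628 mm
δ_BC = 4450·683/(2710·193000) = 0.005811 mm
δ = Σδ_i = 0.01044 mm.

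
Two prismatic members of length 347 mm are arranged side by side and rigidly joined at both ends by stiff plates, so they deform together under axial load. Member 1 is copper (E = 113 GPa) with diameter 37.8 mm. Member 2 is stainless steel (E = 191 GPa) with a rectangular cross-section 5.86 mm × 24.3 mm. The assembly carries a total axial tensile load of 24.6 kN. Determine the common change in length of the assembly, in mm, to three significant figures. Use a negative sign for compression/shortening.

0.0554 mm

A_1 = 1122 mm².
A_2 = 142.4 mm².
Equal strain + equilibrium ⇒ each member carries load in proportion to AE: A₁E₁ = 126800000 N, A₂E₂ = 27200000 N, ΣAE = 154000000 N.
δ = PL/ΣAE = 24600·347/154000000 = 0.05543 mm.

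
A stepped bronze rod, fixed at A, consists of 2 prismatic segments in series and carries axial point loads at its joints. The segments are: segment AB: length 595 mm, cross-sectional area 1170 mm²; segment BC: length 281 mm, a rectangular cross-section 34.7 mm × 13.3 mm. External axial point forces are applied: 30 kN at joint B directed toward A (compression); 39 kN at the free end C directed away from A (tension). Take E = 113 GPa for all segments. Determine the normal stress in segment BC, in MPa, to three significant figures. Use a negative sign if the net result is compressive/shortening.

Internal axial forces (sectioning from the free end, tension +): N_BC = 39 kN, N_AB = 9 kN.
A_BC = 461.5 mm².
σ_BC = N_BC/A_BC = 39000/461.5 = 84.51 MPa.

84.5 MPa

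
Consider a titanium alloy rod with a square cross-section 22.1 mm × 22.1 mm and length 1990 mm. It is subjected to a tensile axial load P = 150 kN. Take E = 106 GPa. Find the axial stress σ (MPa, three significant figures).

307 MPa

A = 488.4 mm².
σ = N/A = 150000/488.4 = 307.1 MPa.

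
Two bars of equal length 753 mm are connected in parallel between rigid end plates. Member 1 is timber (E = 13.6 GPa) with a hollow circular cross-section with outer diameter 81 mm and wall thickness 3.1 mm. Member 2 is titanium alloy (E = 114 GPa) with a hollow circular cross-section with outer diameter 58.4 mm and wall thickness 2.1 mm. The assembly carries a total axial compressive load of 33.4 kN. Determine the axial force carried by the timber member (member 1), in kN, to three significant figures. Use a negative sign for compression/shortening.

A_1 = 758.7 mm².
A_2 = 371.4 mm².
Equal strain + equilibrium ⇒ each member carries load in proportion to AE: A₁E₁ = 10320000 N, A₂E₂ = 42340000 N, ΣAE = 52660000 N.
F₁ = P·A₁E₁/ΣAE = -33400·10320000/52660000 = -6544 N.

-6.54 kN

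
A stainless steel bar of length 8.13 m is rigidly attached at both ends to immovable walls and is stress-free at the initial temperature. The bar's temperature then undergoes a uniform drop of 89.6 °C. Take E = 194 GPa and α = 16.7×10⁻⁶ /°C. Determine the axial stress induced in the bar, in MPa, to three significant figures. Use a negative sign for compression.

290 MPa

Free thermal expansion αLΔT = 16.7e-6 · 8130 · -89.6 = -12.17 mm.
The walls impose strain ε = −(-12.17)/8130 = 1.4963e-03; σ = Eε = 194000 · 1.4963e-03 = 290.3 MPa.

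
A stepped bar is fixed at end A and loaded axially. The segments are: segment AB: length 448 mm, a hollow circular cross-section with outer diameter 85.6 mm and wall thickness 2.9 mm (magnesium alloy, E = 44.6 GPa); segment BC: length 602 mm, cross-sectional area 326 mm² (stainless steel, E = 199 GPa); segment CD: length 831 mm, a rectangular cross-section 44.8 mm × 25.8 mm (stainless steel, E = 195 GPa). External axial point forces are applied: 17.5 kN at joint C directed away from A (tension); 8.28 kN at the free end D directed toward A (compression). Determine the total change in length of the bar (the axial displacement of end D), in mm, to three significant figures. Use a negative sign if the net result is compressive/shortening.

Internal axial forces (sectioning from the free end, tension +): N_CD = -8.28 kN, N_BC = 9.22 kN, N_AB = 9.22 kN.
A_AB = 753.4 mm².
A_CD = 1156 mm².
δ_AB = 9220·448/(753.4·44600) = 0.1229 mm
δ_BC = 9220·602/(326·199000) = 0.08556 mm
δ_CD = -8280·831/(1156·195000) = -0.03053 mm
δ = Σδ_i = 0.1779 mm.

0.178 mm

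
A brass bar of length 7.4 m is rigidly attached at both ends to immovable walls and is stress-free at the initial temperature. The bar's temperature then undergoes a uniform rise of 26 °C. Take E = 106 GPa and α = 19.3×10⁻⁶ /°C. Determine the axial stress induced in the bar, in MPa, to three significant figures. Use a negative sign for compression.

-53.2 MPa

Free thermal expansion αLΔT = 19.3e-6 · 7400 · 26 = 3.713 mm.
The walls impose strain ε = −(3.713)/7400 = -5.0180e-04; σ = Eε = 106000 · -5.0180e-04 = -53.19 MPa.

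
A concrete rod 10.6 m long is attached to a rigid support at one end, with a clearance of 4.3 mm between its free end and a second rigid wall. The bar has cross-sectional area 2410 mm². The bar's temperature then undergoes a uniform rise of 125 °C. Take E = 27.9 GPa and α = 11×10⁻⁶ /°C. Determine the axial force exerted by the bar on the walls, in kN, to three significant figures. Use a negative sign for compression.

-65.2 kN

Free thermal expansion αLΔT = 11e-6 · 10600 · 125 = 14.57 mm.
The walls engage after the gap closes; constrained expansion = 14.57 − 4.3 = 10.27 mm.
The walls impose strain ε = −(10.27)/10600 = -9.6934e-04; σ = Eε = 27900 · -9.6934e-04 = -27.04 MPa.
Wall reaction R = σ·A = -27.04·2410 = -65180 N = -65.18 kN.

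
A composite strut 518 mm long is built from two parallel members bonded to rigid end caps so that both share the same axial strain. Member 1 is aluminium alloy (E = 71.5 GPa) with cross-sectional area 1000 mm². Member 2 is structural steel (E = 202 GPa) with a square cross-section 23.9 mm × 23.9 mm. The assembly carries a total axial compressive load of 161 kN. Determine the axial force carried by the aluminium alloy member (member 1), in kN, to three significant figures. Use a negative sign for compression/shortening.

-61.6 kN

A_2 = 571.2 mm².
Equal strain + equilibrium ⇒ each member carries load in proportion to AE: A₁E₁ = 71500000 N, A₂E₂ = 115400000 N, ΣAE = 186900000 N.
F₁ = P·A₁E₁/ΣAE = -161000·71500000/186900000 = -61600 N.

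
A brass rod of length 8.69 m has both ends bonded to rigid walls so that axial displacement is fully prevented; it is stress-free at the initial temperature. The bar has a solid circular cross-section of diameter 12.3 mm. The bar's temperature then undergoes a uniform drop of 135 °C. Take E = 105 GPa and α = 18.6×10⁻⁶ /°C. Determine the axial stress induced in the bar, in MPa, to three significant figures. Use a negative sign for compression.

Free thermal expansion αLΔT = 18.6e-6 · 8690 · -135 = -21.82 mm.
The walls impose strain ε = −(-21.82)/8690 = 2.5110e-03; σ = Eε = 105000 · 2.5110e-03 = 263.7 MPa.

264 MPa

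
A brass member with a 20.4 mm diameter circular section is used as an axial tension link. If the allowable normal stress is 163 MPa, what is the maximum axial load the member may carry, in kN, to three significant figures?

53.3 kN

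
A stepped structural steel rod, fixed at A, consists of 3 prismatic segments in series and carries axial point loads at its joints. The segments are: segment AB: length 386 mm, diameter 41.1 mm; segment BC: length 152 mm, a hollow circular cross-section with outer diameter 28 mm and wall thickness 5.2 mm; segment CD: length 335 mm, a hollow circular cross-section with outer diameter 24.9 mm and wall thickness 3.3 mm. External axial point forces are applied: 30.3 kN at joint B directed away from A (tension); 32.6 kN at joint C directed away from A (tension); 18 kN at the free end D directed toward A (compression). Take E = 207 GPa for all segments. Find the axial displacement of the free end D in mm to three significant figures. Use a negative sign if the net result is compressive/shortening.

-0.0382 mm

Internal axial forces (sectioning from the free end, tension +): N_CD = -18 kN, N_BC = 14.6 kN, N_AB = 44.9 kN.
A_AB = 1327 mm².
A_BC = 372.5 mm².
A_CD = 223.9 mm².
δ_AB = 44900·386/(1327·207000) = 0.06311 mm
δ_BC = 14600·152/(372.5·207000) = 0.02878 mm
δ_CD = -18000·335/(223.9·207000) = -0.1301 mm
δ = Σδ_i = -0.03819 mm.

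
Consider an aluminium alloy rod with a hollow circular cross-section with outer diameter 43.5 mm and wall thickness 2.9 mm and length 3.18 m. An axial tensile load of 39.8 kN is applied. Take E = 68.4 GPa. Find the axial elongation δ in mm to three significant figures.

5.00 mm

A = 369.9 mm².
δ_mech = NL/(AE) = 39800·3180/(369.9·68400) = 5.002 mm.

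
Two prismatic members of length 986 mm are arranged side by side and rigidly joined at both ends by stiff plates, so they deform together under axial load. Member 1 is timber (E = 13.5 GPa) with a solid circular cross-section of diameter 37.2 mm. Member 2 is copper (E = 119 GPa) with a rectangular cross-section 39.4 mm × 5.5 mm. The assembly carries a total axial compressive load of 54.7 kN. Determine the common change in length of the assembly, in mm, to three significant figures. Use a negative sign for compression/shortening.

A_1 = 1087 mm².
A_2 = 216.7 mm².
Equal strain + equilibrium ⇒ each member carries load in proportion to AE: A₁E₁ = 14670000 N, A₂E₂ = 25790000 N, ΣAE = 40460000 N.
δ = PL/ΣAE = -54700·986/40460000 = -1.333 mm.

-1.33 mm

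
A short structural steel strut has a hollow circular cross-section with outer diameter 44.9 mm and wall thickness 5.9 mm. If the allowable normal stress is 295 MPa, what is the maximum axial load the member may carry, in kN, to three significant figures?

213 kN

A = 722.9 mm².
P_max = σ_allow · A = 295 · 722.9 = 213200 N = 213.2 kN.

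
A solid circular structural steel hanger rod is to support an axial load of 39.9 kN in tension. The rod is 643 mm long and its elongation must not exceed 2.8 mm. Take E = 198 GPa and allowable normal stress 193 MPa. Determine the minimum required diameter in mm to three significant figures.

Required area A ≥ P/σ_allow = 39900/193 = 206.7 mm².
For a solid circular section, d ≥ √(4A/π) = 16.22 mm.
Elongation limit: A ≥ PL/(Eδ_allow) = 39900·643/(198000·2.8) = 46.28 mm² ⇒ d ≥ 7.676 mm.
The stress limit governs.

16.2 mm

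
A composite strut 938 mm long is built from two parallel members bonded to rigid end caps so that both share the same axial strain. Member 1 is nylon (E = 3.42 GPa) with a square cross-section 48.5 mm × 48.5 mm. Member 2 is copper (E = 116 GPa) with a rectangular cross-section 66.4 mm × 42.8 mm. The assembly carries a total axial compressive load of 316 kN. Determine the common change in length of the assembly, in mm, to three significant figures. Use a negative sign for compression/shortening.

-0.878 mm

A_1 = 2352 mm².
A_2 = 2842 mm².
Equal strain + equilibrium ⇒ each member carries load in proportion to AE: A₁E₁ = 8045000 N, A₂E₂ = 329700000 N, ΣAE = 337700000 N.
δ = PL/ΣAE = -316000·938/337700000 = -0.8777 mm.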